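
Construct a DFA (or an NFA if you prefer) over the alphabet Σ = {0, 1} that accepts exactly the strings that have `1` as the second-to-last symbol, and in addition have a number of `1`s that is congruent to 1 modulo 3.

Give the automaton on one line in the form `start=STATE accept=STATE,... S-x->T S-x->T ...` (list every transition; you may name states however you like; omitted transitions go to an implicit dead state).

start=S0 accept=S5,S14 S0-0->S1 S0-1->S2 S1-0->S3 S1-1->S4 S2-0->S5 S2-1->S6 S3-0->S3 S3-1->S4 S4-0->S5 S4-1->S6 S5-0->S7 S5-1->S8 S6-0->S9 S6-1->S10 S7-0->S7 S7-1->S8 S8-0->S9 S8-1->S10 S9-0->S11 S9-1->S12 S10-0->S13 S10-1->S14 S11-0->S11 S11-1->S12 S12-0->S13 S12-1->S14 S13-0->S3 S13-1->S4 S14-0->S5 S14-1->S6

Build one automaton per condition and run them in lockstep. The first has 7 states tracking the last 2 symbols read; the second has 3 states tracking the count of `1`s modulo 3. A product state is a pair (one from each), accepting exactly when both do.
          0    1  
>  S0     S1   S2 
   S1     S3   S4 
   S2     S5   S6 
   S3     S3   S4 
   S4     S5   S6 
 * S5     S7   S8 
   S6     S9  S10 
   S7     S7   S8 
   S8     S9  S10 
   S9    S11  S12 
   S10   S13  S14 
   S11   S11  S12 
   S12   S13  S14 
   S13    S3   S4 
 * S14    S5   S6 
(> = start, * = accepting)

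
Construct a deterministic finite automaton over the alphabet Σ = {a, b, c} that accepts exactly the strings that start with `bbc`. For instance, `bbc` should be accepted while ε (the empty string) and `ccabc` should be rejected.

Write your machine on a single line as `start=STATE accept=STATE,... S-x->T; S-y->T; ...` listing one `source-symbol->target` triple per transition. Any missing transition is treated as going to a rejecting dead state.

start=s0; accept=s3; s0-a->s4; s0-b->s1; s0-c->s4; s1-a->s4; s1-b->s2; s1-c->s4; s2-a->s4; s2-b->s4; s2-c->s3; s3-a->s3; s3-b->s3; s3-c->s3; s4-a->s4; s4-b->s4; s4-c->s4

Walk along `bbc` while the input agrees: from s0 take `b` to s1, and so on. Any deviation drops to the rejecting sink s4. Once s3 is reached the prefix is confirmed and every continuation is accepted.
With 5 states:
        a   b   c  
>  s0   s4  s1  s4 
   s1   s4  s2  s4 
   s2   s4  s4  s3 
 * s3   s3  s3  s3 
   s4   s4  s4  s4 
(> = start, * = accepting)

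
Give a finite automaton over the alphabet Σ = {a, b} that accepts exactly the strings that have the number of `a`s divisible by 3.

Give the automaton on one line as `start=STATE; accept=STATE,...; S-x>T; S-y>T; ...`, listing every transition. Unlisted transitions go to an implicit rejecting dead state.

The only thing that matters is how many `a`s have appeared, reduced mod 3. Use one state per residue: S0 for 0, …, S2 for 2. Reading `a` moves to the next residue; anything else stays put. S0 is accepting.
With 3 states:
        a   b  
>* S0   S1  S0 
   S1   S2  S1 
   S2   S0  S2 
(> = start, * = accepting)

start=S0; accept=S0; S0-a>S1; S0-b>S0; S1-a>S2; S1-b>S1; S2-a>S0; S2-b>S2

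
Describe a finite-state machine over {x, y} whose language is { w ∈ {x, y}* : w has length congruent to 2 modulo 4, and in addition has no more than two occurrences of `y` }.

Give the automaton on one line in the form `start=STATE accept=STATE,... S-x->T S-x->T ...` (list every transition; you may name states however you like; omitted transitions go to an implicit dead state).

Build one automaton per condition and run them in lockstep. The first has 4 states tracking the input length modulo 4; the second has 4 states tracking the count of `y`s, saturating at 3. A product state is a pair (one from each), accepting exactly when both do. Equivalent product states are then merged.
A 13-state machine:
          x    y  
>  S0     S1   S2 
   S1     S3   S4 
   S2     S4   S5 
 * S3     S6   S7 
 * S4     S7   S8 
 * S5     S8   S9 
   S6     S0  S10 
   S7    S10  S11 
   S8    S11   S9 
   S9     S9   S9 
   S10    S2  S12 
   S11   S12   S9 
   S12    S5   S9 
(> = start, * = accepting)

start=S0 accept=S3,S4,S5 S0-x->S1 S0-y->S2 S1-x->S3 S1-y->S4 S2-x->S4 S2-y->S5 S3-x->S6 S3-y->S7 S4-x->S7 S4-y->S8 S5-x->S8 S5-y->S9 S6-x->S0 S6-y->S10 S7-x->S10 S7-y->S11 S8-x->S11 S8-y->S9 S9-x->S9 S9-y->S9 S10-x->S2 S10-y->S12 S11-x->S12 S11-y->S9 S12-x->S5 S12-y->S9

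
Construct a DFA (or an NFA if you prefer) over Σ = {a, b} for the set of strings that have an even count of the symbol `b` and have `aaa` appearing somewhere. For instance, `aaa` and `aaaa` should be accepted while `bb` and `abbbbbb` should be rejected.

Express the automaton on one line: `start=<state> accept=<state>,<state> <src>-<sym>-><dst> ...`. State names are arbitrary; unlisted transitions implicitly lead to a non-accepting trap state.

Handle the two conditions separately and then intersect. The first has 2 states tracking the count of `b`s modulo 2; the second has 4 states tracking whether and how much of `aaa` has been seen. A product state is a pair (one from each), accepting exactly when both do.
With 8 states:
        a   b  
>  q0   q1  q2 
   q1   q3  q2 
   q2   q4  q0 
   q3   q5  q2 
   q4   q6  q0 
 * q5   q5  q7 
   q6   q7  q0 
   q7   q7  q5 
(> = start, * = accepting)

start=q0 accept=q5 q0-a->q1 q0-b->q2 q1-a->q3 q1-b->q2 q2-a->q4 q2-b->q0 q3-a->q5 q3-b->q2 q4-a->q6 q4-b->q0 q5-a->q5 q5-b->q7 q6-a->q7 q6-b->q0 q7-a->q7 q7-b->q5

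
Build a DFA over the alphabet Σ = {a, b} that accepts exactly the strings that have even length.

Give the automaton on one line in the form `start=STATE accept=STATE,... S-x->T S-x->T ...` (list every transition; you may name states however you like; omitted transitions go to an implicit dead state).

Count input length modulo 2: every symbol advances one step around the cycle q0 → q1 → q0. Accept at q0.
        a   b  
>* q0   q1  q1 
   q1   q0  q0 
(> = start, * = accepting)

start=q0 accept=q0 q0-a->q1 q0-b->q1 q1-a->q0 q1-b->q0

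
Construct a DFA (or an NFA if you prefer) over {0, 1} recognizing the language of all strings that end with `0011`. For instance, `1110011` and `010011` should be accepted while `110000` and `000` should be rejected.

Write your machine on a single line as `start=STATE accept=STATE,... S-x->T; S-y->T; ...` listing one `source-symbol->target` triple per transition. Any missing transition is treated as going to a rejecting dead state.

Let each state record the length of the longest suffix of the input read so far that is also a prefix of `0011`. B means the last symbol is `0`; C means the last 2 symbols are `00`; D means the last 3 symbols are `001`; E means the last 4 symbols are `0011`. Accept only at E, where the string currently ends in `0011`.
With 5 states:
       0  1 
>  A   B  A 
   B   C  A 
   C   C  D 
   D   B  E 
 * E   B  A 
(> = start, * = accepting)

start=A; accept=E; A-0->B; A-1->A; B-0->C; B-1->A; C-0->C; C-1->D; D-0->B; D-1->E; E-0->B; E-1->A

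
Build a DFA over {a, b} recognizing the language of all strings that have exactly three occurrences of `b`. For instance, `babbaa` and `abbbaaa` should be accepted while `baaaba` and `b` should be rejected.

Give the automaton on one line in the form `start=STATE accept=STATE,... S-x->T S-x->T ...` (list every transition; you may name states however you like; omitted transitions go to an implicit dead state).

start=s0 accept=s3 s0-a->s0 s0-b->s1 s1-a->s1 s1-b->s2 s2-a->s2 s2-b->s3 s3-a->s3 s3-b->s4 s4-a->s4 s4-b->s4

Only the number of `b`s matters, and only up to 4. Make a chain s0 → s1 → s2 → s3 → s4 advanced by each `b` (with s4 absorbing); every other symbol self-loops. The accepting set is {s3}.
A 5-state machine:
        a   b  
>  s0   s0  s1 
   s1   s1  s2 
   s2   s2  s3 
 * s3   s3  s4 
   s4   s4  s4 
(> = start, * = accepting)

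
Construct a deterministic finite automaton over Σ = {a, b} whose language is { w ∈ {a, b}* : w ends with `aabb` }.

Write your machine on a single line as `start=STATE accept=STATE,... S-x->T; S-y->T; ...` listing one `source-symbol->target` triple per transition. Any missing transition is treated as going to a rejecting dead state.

Remember how much of `aabb` the current input suffix matches. State s0 means no match yet; s1 means the last symbol is `a`; s2 means the last 2 symbols are `aa`; s3 means the last 3 symbols are `aab`; s4 means the last 4 symbols are `aabb`. Only s4 accepts. On a mismatch, fall back to the longest proper suffix that is still a prefix of `aabb`.
A 5-state machine:
        a   b  
>  s0   s1  s0 
   s1   s2  s0 
   s2   s2  s3 
   s3   s1  s4 
 * s4   s1  s0 
(> = start, * = accepting)

start=s0; accept=s4; s0-a->s1; s0-b->s0; s1-a->s2; s1-b->s0; s2-a->s2; s2-b->s3; s3-a->s1; s3-b->s4; s4-a->s1; s4-b->s0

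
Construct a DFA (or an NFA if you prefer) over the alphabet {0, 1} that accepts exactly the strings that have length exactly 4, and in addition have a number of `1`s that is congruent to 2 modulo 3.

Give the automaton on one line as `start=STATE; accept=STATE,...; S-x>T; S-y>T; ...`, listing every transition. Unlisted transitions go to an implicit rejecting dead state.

Run two small machines in parallel and take their product. One (6 states) tracks the input length, saturating at 5; the other (3 states) tracks the count of `1`s modulo 3. Each combined state is a pair, one component from each; accept when both components accept. Minimizing collapses redundant product states.
A 10-state machine:
        0   1  
>  q0   q1  q2 
   q1   q3  q4 
   q2   q4  q5 
   q3   q6  q7 
   q4   q7  q8 
   q5   q8  q6 
   q6   q6  q6 
   q7   q6  q9 
   q8   q9  q6 
 * q9   q6  q6 
(> = start, * = accepting)

start=q0; accept=q9; q0-0>q1; q0-1>q2; q1-0>q3; q1-1>q4; q2-0>q4; q2-1>q5; q3-0>q6; q3-1>q7; q4-0>q7; q4-1>q8; q5-0>q8; q5-1>q6; q6-0>q6; q6-1>q6; q7-0>q6; q7-1>q9; q8-0>q9; q8-1>q6; q9-0>q6; q9-1>q6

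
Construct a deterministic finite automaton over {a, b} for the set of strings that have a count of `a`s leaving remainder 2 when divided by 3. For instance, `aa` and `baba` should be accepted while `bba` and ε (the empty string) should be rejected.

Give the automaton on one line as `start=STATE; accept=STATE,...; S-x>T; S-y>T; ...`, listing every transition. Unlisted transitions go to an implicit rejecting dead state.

start=q0; accept=q2; q0-a>q1; q0-b>q0; q1-a>q2; q1-b>q1; q2-a>q0; q2-b>q2

The only thing that matters is how many `a`s have appeared, reduced mod 3. Use one state per residue: q0 for 0, …, q2 for 2. Reading `a` moves to the next residue; anything else stays put. q2 is accepting.
With 3 states:
        a   b  
>  q0   q1  q0 
   q1   q2  q1 
 * q2   q0  q2 
(> = start, * = accepting)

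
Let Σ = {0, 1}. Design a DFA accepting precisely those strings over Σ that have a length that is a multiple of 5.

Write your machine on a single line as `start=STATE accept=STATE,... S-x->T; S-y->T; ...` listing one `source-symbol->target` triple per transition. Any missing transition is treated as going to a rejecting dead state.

Count input length modulo 5: every symbol advances one step around the cycle q0 → q1 → q2 → q3 → q4 → q0. Accept at q0.
5 states suffice.
        0   1  
>* q0   q1  q1 
   q1   q2  q2 
   q2   q3  q3 
   q3   q4  q4 
   q4   q0  q0 
(> = start, * = accepting)

start=q0; accept=q0; q0-0->q1; q0-1->q1; q1-0->q2; q1-1->q2; q2-0->q3; q2-1->q3; q3-0->q4; q3-1->q4; q4-0->q0; q4-1->q0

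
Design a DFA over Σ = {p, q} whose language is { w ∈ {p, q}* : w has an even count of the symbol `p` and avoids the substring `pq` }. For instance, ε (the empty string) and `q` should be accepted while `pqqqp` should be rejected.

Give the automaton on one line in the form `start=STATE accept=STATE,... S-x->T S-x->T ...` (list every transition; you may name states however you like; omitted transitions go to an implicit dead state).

Handle the two conditions separately and then intersect. One (2 states) tracks the count of `p`s modulo 2; the other (3 states) tracks partial matches of the forbidden pattern `pq`. Each combined state is a pair, one component from each; accept when both components accept.
A 5-state machine:
        p   q  
>* s0   s1  s0 
   s1   s2  s3 
 * s2   s1  s4 
   s3   s4  s3 
   s4   s3  s4 
(> = start, * = accepting)

start=s0 accept=s0,s2 s0-p->s1 s0-q->s0 s1-p->s2 s1-q->s3 s2-p->s1 s2-q->s4 s3-p->s4 s3-q->s3 s4-p->s3 s4-q->s4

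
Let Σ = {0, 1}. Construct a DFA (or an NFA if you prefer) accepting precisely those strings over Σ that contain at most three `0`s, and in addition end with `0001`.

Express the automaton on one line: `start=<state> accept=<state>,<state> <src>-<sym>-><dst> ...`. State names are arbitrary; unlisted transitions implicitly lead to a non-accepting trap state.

start=q0 accept=q8 q0-0->q1 q0-1->q0 q1-0->q2 q1-1->q3 q2-0->q4 q2-1->q5 q3-0->q6 q3-1->q3 q4-0->q7 q4-1->q8 q5-0->q9 q5-1->q5 q6-0->q10 q6-1->q5 q7-0->q7 q7-1->q11 q8-0->q12 q8-1->q13 q9-0->q14 q9-1->q13 q10-0->q7 q10-1->q13 q11-0->q12 q11-1->q15 q12-0->q14 q12-1->q15 q13-0->q12 q13-1->q13 q14-0->q7 q14-1->q15 q15-0->q12 q15-1->q15

Handle the two conditions separately and then intersect. The first has 5 states tracking the count of `0`s, saturating at 4; the second has 5 states tracking how much of the suffix `0001` has currently been matched. A product state is a pair (one from each), accepting exactly when both do.
With 16 states:
          0    1  
>  q0     q1   q0 
   q1     q2   q3 
   q2     q4   q5 
   q3     q6   q3 
   q4     q7   q8 
   q5     q9   q5 
   q6    q10   q5 
   q7     q7  q11 
 * q8    q12  q13 
   q9    q14  q13 
   q10    q7  q13 
   q11   q12  q15 
   q12   q14  q15 
   q13   q12  q13 
   q14    q7  q15 
   q15   q12  q15 
(> = start, * = accepting)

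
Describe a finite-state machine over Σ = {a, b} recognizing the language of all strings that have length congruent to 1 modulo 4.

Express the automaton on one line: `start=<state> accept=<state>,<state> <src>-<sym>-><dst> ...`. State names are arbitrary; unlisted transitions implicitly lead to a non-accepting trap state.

Only the length mod 4 matters, so use a 4-cycle: from any state, every input symbol moves to the next state, wrapping S3 back to S0. Mark S1 accepting.
A 4-state machine:
        a   b  
>  S0   S1  S1 
 * S1   S2  S2 
   S2   S3  S3 
   S3   S0  S0 
(> = start, * = accepting)

start=S0 accept=S1 S0-a->S1 S0-b->S1 S1-a->S2 S1-b->S2 S2-a->S3 S2-b->S3 S3-a->S0 S3-b->S0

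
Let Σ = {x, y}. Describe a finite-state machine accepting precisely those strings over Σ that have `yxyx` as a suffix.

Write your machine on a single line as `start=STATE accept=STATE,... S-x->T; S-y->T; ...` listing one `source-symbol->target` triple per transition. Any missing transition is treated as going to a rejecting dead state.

start=q0; accept=q4; q0-x->q0; q0-y->q1; q1-x->q2; q1-y->q1; q2-x->q0; q2-y->q3; q3-x->q4; q3-y->q1; q4-x->q0; q4-y->q3

Remember how much of `yxyx` the current input suffix matches. State q0 means no match yet; q1 means the last symbol is `y`; q2 means the last 2 symbols are `yx`; q3 means the last 3 symbols are `yxy`; q4 means the last 4 symbols are `yxyx`. Only q4 accepts. On a mismatch, fall back to the longest proper suffix that is still a prefix of `yxyx`.
A 5-state machine:
        x   y  
>  q0   q0  q1 
   q1   q2  q1 
   q2   q0  q3 
   q3   q4  q1 
 * q4   q0  q3 
(> = start, * = accepting)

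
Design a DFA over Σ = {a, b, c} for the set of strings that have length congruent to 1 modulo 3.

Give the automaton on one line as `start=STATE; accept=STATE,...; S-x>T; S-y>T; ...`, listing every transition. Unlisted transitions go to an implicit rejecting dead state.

start=q0; accept=q1; q0-a>q1; q0-b>q1; q0-c>q1; q1-a>q2; q1-b>q2; q1-c>q2; q2-a>q0; q2-b>q0; q2-c>q0

Count input length modulo 3: every symbol advances one step around the cycle q0 → q1 → q2 → q0. Accept at q1.
With 3 states:
        a   b   c  
>  q0   q1  q1  q1 
 * q1   q2  q2  q2 
   q2   q0  q0  q0 
(> = start, * = accepting)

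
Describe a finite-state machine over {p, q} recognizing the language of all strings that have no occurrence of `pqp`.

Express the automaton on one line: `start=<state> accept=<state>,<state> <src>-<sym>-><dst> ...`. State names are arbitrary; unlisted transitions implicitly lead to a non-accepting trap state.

This is the complement of 'contains `pqp`'. Use the same substring-matching states — S0 through S3 holding how much of `pqp` has just been matched — but flip the accepting set: everything except the trap S3 accepts.
4 states suffice.
        p   q  
>* S0   S1  S0 
 * S1   S1  S2 
 * S2   S3  S0 
   S3   S3  S3 
(> = start, * = accepting)

start=S0 accept=S0,S1,S2 S0-p->S1 S0-q->S0 S1-p->S1 S1-q->S2 S2-p->S3 S2-q->S0 S3-p->S3 S3-q->S3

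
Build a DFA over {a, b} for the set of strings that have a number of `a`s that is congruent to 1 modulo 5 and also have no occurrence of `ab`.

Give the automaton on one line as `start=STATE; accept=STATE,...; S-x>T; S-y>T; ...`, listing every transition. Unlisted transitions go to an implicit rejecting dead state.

Handle the two conditions separately and then intersect. The first has 5 states tracking the count of `a`s modulo 5; the second has 3 states tracking partial matches of the forbidden pattern `ab`. A product state is a pair (one from each), accepting exactly when both do. Minimizing collapses redundant product states.
        a   b  
>  S0   S1  S0 
 * S1   S2  S3 
   S2   S4  S3 
   S3   S3  S3 
   S4   S5  S3 
   S5   S6  S3 
   S6   S1  S3 
(> = start, * = accepting)

start=S0; accept=S1; S0-a>S1; S0-b>S0; S1-a>S2; S1-b>S3; S2-a>S4; S2-b>S3; S3-a>S3; S3-b>S3; S4-a>S5; S4-b>S3; S5-a>S6; S5-b>S3; S6-a>S1; S6-b>S3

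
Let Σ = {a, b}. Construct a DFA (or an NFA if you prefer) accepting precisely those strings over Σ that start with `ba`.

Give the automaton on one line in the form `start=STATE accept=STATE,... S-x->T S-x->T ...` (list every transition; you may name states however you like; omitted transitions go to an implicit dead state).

start=S0 accept=S2 S0-a->S3 S0-b->S1 S1-a->S2 S1-b->S3 S2-a->S2 S2-b->S2 S3-a->S3 S3-b->S3

Check the first 2 symbols one by one: S0 through S1 record how many have matched `ba` so far; any wrong symbol goes to the dead state S3. After all 2 match we enter the accepting sink S2.
4 states suffice.
        a   b  
>  S0   S3  S1 
   S1   S2  S3 
 * S2   S2  S2 
   S3   S3  S3 
(> = start, * = accepting)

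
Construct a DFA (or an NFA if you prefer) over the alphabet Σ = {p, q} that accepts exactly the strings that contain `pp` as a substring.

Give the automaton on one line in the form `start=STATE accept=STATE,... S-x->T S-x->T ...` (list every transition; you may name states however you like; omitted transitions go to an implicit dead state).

States A..B record the length of the longest prefix of `pp` that matches the current input suffix. Reaching C means `pp` has been seen, and we stay there forever. Accept from C.
       p  q 
>  A   B  A 
   B   C  A 
 * C   C  C 
(> = start, * = accepting)

start=A accept=C A-p->B A-q->A B-p->C B-q->A C-p->C C-q->C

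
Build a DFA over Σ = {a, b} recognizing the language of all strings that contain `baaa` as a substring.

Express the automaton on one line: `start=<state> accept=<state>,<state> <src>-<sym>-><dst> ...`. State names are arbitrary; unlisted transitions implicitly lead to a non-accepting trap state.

Track how much of `baaa` has been matched so far: state q0 is no progress, q4 is the absorbing accept state reached once `baaa` has occurred. Intermediate states record partial matches; on a mismatch, fall back to the longest reusable overlap.
With 5 states:
        a   b  
>  q0   q0  q1 
   q1   q2  q1 
   q2   q3  q1 
   q3   q4  q1 
 * q4   q4  q4 
(> = start, * = accepting)

start=q0 accept=q4 q0-a->q0 q0-b->q1 q1-a->q2 q1-b->q1 q2-a->q3 q2-b->q1 q3-a->q4 q3-b->q1 q4-a->q4 q4-b->q4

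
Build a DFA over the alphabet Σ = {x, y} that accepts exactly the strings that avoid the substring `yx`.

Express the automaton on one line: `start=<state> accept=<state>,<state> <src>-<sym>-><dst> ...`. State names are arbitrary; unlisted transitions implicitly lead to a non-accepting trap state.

This is the complement of 'contains `yx`'. Use the same substring-matching states — q0 through q2 holding how much of `yx` has just been matched — but flip the accepting set: everything except the trap q2 accepts.
        x   y  
>* q0   q0  q1 
 * q1   q2  q1 
   q2   q2  q2 
(> = start, * = accepting)

start=q0 accept=q0,q1 q0-x->q0 q0-y->q1 q1-x->q2 q1-y->q1 q2-x->q2 q2-y->q2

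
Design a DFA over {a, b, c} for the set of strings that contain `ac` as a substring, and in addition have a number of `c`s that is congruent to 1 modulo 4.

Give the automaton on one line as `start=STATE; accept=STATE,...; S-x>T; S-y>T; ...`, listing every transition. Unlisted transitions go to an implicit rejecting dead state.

Run two small machines in parallel and take their product. The first has 3 states tracking whether and how much of `ac` has been seen; the second has 4 states tracking the count of `c`s modulo 4. A product state is a pair (one from each), accepting exactly when both do.
          a    b    c  
>  s0     s1   s0   s2 
   s1     s1   s0   s3 
   s2     s4   s2   s5 
 * s3     s3   s3   s6 
   s4     s4   s2   s6 
   s5     s7   s5   s8 
   s6     s6   s6   s9 
   s7     s7   s5   s9 
   s8    s10   s8   s0 
   s9     s9   s9  s11 
   s10   s10   s8  s11 
   s11   s11  s11   s3 
(> = start, * = accepting)

start=s0; accept=s3; s0-a>s1; s0-b>s0; s0-c>s2; s1-a>s1; s1-b>s0; s1-c>s3; s2-a>s4; s2-b>s2; s2-c>s5; s3-a>s3; s3-b>s3; s3-c>s6; s4-a>s4; s4-b>s2; s4-c>s6; s5-a>s7; s5-b>s5; s5-c>s8; s6-a>s6; s6-b>s6; s6-c>s9; s7-a>s7; s7-b>s5; s7-c>s9; s8-a>s10; s8-b>s8; s8-c>s0; s9-a>s9; s9-b>s9; s9-c>s11; s10-a>s10; s10-b>s8; s10-c>s11; s11-a>s11; s11-b>s11; s11-c>s3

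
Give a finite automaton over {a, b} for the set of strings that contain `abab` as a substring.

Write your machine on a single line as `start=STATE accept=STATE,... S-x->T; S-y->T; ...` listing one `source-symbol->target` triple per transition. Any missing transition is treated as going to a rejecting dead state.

Track how much of `abab` has been matched so far: state q0 is no progress, q4 is the absorbing accept state reached once `abab` has occurred. Intermediate states record partial matches; on a mismatch, fall back to the longest reusable overlap.
With 5 states:
        a   b  
>  q0   q1  q0 
   q1   q1  q2 
   q2   q3  q0 
   q3   q1  q4 
 * q4   q4  q4 
(> = start, * = accepting)

start=q0; accept=q4; q0-a->q1; q0-b->q0; q1-a->q1; q1-b->q2; q2-a->q3; q2-b->q0; q3-a->q1; q3-b->q4; q4-a->q4; q4-b->q4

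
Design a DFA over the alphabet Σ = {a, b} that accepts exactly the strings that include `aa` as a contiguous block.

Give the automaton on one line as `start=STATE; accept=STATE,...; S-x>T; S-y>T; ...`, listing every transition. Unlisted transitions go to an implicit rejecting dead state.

start=q0; accept=q2; q0-a>q1; q0-b>q0; q1-a>q2; q1-b>q0; q2-a>q2; q2-b>q2

Track how much of `aa` has been matched so far: state q0 is no progress, q2 is the absorbing accept state reached once `aa` has occurred. Intermediate states record partial matches; on a mismatch, fall back to the longest reusable overlap.
With 3 states:
        a   b  
>  q0   q1  q0 
   q1   q2  q0 
 * q2   q2  q2 
(> = start, * = accepting)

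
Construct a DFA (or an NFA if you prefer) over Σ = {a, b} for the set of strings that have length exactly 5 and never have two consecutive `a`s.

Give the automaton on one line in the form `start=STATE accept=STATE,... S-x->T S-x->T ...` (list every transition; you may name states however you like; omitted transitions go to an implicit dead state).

start=S0 accept=S10 S0-a->S1 S0-b->S2 S1-a->S3 S1-b->S4 S2-a->S5 S2-b->S4 S3-a->S3 S3-b->S3 S4-a->S6 S4-b->S7 S5-a->S3 S5-b->S7 S6-a->S3 S6-b->S8 S7-a->S9 S7-b->S8 S8-a->S10 S8-b->S10 S9-a->S3 S9-b->S10 S10-a->S3 S10-b->S3

Handle the two conditions separately and then intersect. One (7 states) tracks the input length, saturating at 6; the other (3 states) tracks partial matches of the forbidden pattern `aa`. Each combined state is a pair, one component from each; accept when both components accept. After merging equivalent states the machine shrinks.
With 11 states:
          a    b  
>  S0     S1   S2 
   S1     S3   S4 
   S2     S5   S4 
   S3     S3   S3 
   S4     S6   S7 
   S5     S3   S7 
   S6     S3   S8 
   S7     S9   S8 
   S8    S10  S10 
   S9     S3  S10 
 * S10    S3   S3 
(> = start, * = accepting)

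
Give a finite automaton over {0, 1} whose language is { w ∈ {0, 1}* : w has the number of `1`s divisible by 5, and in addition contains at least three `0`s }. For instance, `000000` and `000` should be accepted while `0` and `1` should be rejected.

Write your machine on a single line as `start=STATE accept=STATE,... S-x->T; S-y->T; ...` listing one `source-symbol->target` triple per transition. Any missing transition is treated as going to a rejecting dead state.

Run two small machines in parallel and take their product. The first has 5 states tracking the count of `1`s modulo 5; the second has 5 states tracking the count of `0`s, saturating at 4. A product state is a pair (one from each), accepting exactly when both do. Equivalent product states are then merged.
          0    1  
>  q0     q1   q2 
   q1     q3   q4 
   q2     q4   q5 
   q3     q6   q7 
   q4     q7   q8 
   q5     q8   q9 
 * q6     q6  q10 
   q7    q10  q11 
   q8    q11  q12 
   q9    q12  q13 
   q10   q10  q14 
   q11   q14  q15 
   q12   q15  q16 
   q13   q16   q0 
   q14   q14  q17 
   q15   q17  q18 
   q16   q18   q1 
   q17   q17  q19 
   q18   q19   q3 
   q19   q19   q6 
(> = start, * = accepting)

start=q0; accept=q6; q0-0->q1; q0-1->q2; q1-0->q3; q1-1->q4; q2-0->q4; q2-1->q5; q3-0->q6; q3-1->q7; q4-0->q7; q4-1->q8; q5-0->q8; q5-1->q9; q6-0->q6; q6-1->q10; q7-0->q10; q7-1->q11; q8-0->q11; q8-1->q12; q9-0->q12; q9-1->q13; q10-0->q10; q10-1->q14; q11-0->q14; q11-1->q15; q12-0->q15; q12-1->q16; q13-0->q16; q13-1->q0; q14-0->q14; q14-1->q17; q15-0->q17; q15-1->q18; q16-0->q18; q16-1->q1; q17-0->q17; q17-1->q19; q18-0->q19; q18-1->q3; q19-0->q19; q19-1->q6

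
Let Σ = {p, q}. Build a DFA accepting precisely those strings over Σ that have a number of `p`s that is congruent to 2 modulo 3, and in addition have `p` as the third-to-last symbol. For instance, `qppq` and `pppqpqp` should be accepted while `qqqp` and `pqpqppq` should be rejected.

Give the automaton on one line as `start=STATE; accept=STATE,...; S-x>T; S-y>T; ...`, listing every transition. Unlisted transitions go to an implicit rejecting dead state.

Run two small machines in parallel and take their product. The first has 3 states tracking the count of `p`s modulo 3; the second has 15 states tracking the last 3 symbols read. A product state is a pair (one from each), accepting exactly when both do. Equivalent product states are then merged.
With 14 states:
          p    q  
>  S0     S1   S0 
   S1     S2   S3 
   S2     S4   S5 
   S3     S6   S7 
   S4     S8   S0 
 * S5     S4   S9 
 * S6     S4  S10 
   S7    S11   S7 
   S8    S12   S3 
 * S9     S4  S13 
   S10    S4   S9 
   S11    S4  S10 
 * S12    S4   S5 
   S13    S4  S13 
(> = start, * = accepting)

start=S0; accept=S5,S6,S9,S12; S0-p>S1; S0-q>S0; S1-p>S2; S1-q>S3; S2-p>S4; S2-q>S5; S3-p>S6; S3-q>S7; S4-p>S8; S4-q>S0; S5-p>S4; S5-q>S9; S6-p>S4; S6-q>S10; S7-p>S11; S7-q>S7; S8-p>S12; S8-q>S3; S9-p>S4; S9-q>S13; S10-p>S4; S10-q>S9; S11-p>S4; S11-q>S10; S12-p>S4; S12-q>S5; S13-p>S4; S13-q>S13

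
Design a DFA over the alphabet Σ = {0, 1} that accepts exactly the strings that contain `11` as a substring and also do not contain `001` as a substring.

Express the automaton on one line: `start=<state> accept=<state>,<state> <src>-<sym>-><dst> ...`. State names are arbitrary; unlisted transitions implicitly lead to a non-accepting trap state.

Handle the two conditions separately and then intersect. One (3 states) tracks whether and how much of `11` has been seen; the other (4 states) tracks partial matches of the forbidden pattern `001`. Each combined state is a pair, one component from each; accept when both components accept. After merging equivalent states the machine shrinks.
A 7-state machine:
        0   1  
>  S0   S1  S2 
   S1   S3  S2 
   S2   S1  S4 
   S3   S3  S3 
 * S4   S5  S4 
 * S5   S6  S4 
 * S6   S6  S3 
(> = start, * = accepting)

start=S0 accept=S4,S5,S6 S0-0->S1 S0-1->S2 S1-0->S3 S1-1->S2 S2-0->S1 S2-1->S4 S3-0->S3 S3-1->S3 S4-0->S5 S4-1->S4 S5-0->S6 S5-1->S4 S6-0->S6 S6-1->S3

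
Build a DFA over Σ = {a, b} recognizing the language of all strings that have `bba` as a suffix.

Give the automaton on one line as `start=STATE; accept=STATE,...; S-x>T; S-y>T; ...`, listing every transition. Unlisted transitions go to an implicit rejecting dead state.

Remember how much of `bba` the current input suffix matches. State S0 means no match yet; S1 means the last symbol is `b`; S2 means the last 2 symbols are `bb`; S3 means the last 3 symbols are `bba`. Only S3 accepts. On a mismatch, fall back to the longest proper suffix that is still a prefix of `bba`.
A 4-state machine:
        a   b  
>  S0   S0  S1 
   S1   S0  S2 
   S2   S3  S2 
 * S3   S0  S1 
(> = start, * = accepting)

start=S0; accept=S3; S0-a>S0; S0-b>S1; S1-a>S0; S1-b>S2; S2-a>S3; S2-b>S2; S3-a>S0; S3-b>S1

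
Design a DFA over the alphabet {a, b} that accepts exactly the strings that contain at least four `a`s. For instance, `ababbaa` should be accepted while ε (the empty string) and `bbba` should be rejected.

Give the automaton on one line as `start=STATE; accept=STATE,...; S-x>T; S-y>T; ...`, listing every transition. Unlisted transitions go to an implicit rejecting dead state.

start=q0; accept=q4,q5; q0-a>q1; q0-b>q0; q1-a>q2; q1-b>q1; q2-a>q3; q2-b>q2; q3-a>q4; q3-b>q3; q4-a>q5; q4-b>q4; q5-a>q5; q5-b>q5

Only the number of `a`s matters, and only up to 5. Make a chain q0 → q1 → q2 → q3 → q4 → q5 advanced by each `a` (with q5 absorbing); every other symbol self-loops. The accepting set is {q4, q5}.
        a   b  
>  q0   q1  q0 
   q1   q2  q1 
   q2   q3  q2 
   q3   q4  q3 
 * q4   q5  q4 
 * q5   q5  q5 
(> = start, * = accepting)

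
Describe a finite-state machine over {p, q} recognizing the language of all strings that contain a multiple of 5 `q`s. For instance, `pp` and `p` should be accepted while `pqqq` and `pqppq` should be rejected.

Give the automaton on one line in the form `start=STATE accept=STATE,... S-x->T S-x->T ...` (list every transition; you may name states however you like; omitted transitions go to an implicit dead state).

start=S0 accept=S0 S0-p->S0 S0-q->S1 S1-p->S1 S1-q->S2 S2-p->S2 S2-q->S3 S3-p->S3 S3-q->S4 S4-p->S4 S4-q->S0

Keep the running count of `q`s modulo 5: each `q` advances along the cycle S0 → S1 → S2 → S3 → S4 → S0 while other symbols loop. Accept at S0.
A 5-state machine:
        p   q  
>* S0   S0  S1 
   S1   S1  S2 
   S2   S2  S3 
   S3   S3  S4 
   S4   S4  S0 
(> = start, * = accepting)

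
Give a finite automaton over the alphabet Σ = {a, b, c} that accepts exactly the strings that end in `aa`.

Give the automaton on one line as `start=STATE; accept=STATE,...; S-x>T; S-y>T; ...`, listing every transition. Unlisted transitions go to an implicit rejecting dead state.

Let each state record the length of the longest suffix of the input read so far that is also a prefix of `aa`. S1 means the last symbol is `a`; S2 means the last 2 symbols are `aa`. Accept only at S2, where the string currently ends in `aa`.
A 3-state machine:
        a   b   c  
>  S0   S1  S0  S0 
   S1   S2  S0  S0 
 * S2   S2  S0  S0 
(> = start, * = accepting)

start=S0; accept=S2; S0-a>S1; S0-b>S0; S0-c>S0; S1-a>S2; S1-b>S0; S1-c>S0; S2-a>S2; S2-b>S0; S2-c>S0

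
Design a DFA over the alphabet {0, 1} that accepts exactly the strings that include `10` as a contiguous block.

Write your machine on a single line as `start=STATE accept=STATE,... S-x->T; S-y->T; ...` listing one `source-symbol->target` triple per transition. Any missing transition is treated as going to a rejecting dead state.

start=A; accept=C; A-0->A; A-1->B; B-0->C; B-1->B; C-0->C; C-1->C

Track how much of `10` has been matched so far: state A is no progress, C is the absorbing accept state reached once `10` has occurred. Intermediate states record partial matches; on a mismatch, fall back to the longest reusable overlap.
A 3-state machine:
       0  1 
>  A   A  B 
   B   C  B 
 * C   C  C 
(> = start, * = accepting)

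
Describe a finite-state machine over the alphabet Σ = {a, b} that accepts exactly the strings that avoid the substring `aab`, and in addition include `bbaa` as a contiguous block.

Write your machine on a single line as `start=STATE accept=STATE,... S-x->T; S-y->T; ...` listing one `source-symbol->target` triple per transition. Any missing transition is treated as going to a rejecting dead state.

Build one automaton per condition and run them in lockstep. One (4 states) tracks partial matches of the forbidden pattern `aab`; the other (5 states) tracks whether and how much of `bbaa` has been seen. Each combined state is a pair, one component from each; accept when both components accept. Minimizing collapses redundant product states.
A 7-state machine:
        a   b  
>  S0   S1  S2 
   S1   S3  S2 
   S2   S1  S4 
   S3   S3  S3 
   S4   S5  S4 
   S5   S6  S2 
 * S6   S6  S3 
(> = start, * = accepting)

start=S0; accept=S6; S0-a->S1; S0-b->S2; S1-a->S3; S1-b->S2; S2-a->S1; S2-b->S4; S3-a->S3; S3-b->S3; S4-a->S5; S4-b->S4; S5-a->S6; S5-b->S2; S6-a->S6; S6-b->S3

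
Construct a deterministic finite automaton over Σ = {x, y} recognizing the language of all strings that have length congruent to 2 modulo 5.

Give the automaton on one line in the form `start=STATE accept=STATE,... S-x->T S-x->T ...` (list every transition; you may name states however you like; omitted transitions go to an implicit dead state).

start=S0 accept=S2 S0-x->S1 S0-y->S1 S1-x->S2 S1-y->S2 S2-x->S3 S2-y->S3 S3-x->S4 S3-y->S4 S4-x->S0 S4-y->S0

Count input length modulo 5: every symbol advances one step around the cycle S0 → S1 → S2 → S3 → S4 → S0. Accept at S2.
With 5 states:
        x   y  
>  S0   S1  S1 
   S1   S2  S2 
 * S2   S3  S3 
   S3   S4  S4 
   S4   S0  S0 
(> = start, * = accepting)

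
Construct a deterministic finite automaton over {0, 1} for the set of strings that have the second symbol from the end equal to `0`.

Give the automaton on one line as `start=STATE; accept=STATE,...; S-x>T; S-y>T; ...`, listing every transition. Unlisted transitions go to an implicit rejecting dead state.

start=s0; accept=s3,s4; s0-0>s1; s0-1>s2; s1-0>s3; s1-1>s4; s2-0>s5; s2-1>s6; s3-0>s3; s3-1>s4; s4-0>s5; s4-1>s6; s5-0>s3; s5-1>s4; s6-0>s5; s6-1>s6

A DFA must remember the last 2 symbols (since which symbol is second-to-last isn't known until the input ends). Use one state per possible window of the last ≤2 symbols; accept from those whose window starts with `0`.
7 states suffice.
        0   1  
>  s0   s1  s2 
   s1   s3  s4 
   s2   s5  s6 
 * s3   s3  s4 
 * s4   s5  s6 
   s5   s3  s4 
   s6   s5  s6 
(> = start, * = accepting)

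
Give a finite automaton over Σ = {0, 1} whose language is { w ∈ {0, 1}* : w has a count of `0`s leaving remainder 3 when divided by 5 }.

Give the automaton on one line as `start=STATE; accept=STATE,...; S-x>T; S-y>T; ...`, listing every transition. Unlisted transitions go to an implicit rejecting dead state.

start=s0; accept=s3; s0-0>s1; s0-1>s0; s1-0>s2; s1-1>s1; s2-0>s3; s2-1>s2; s3-0>s4; s3-1>s3; s4-0>s0; s4-1>s4

The only thing that matters is how many `0`s have appeared, reduced mod 5. Use one state per residue: s0 for 0, …, s4 for 4. Reading `0` moves to the next residue; anything else stays put. s3 is accepting.
A 5-state machine:
        0   1  
>  s0   s1  s0 
   s1   s2  s1 
   s2   s3  s2 
 * s3   s4  s3 
   s4   s0  s4 
(> = start, * = accepting)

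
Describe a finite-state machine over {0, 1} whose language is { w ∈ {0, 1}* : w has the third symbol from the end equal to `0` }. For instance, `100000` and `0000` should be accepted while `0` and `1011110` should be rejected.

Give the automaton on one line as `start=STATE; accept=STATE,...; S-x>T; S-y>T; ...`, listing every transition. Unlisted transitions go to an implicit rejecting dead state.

start=S0; accept=S7,S8,S9,S10; S0-0>S1; S0-1>S2; S1-0>S3; S1-1>S4; S2-0>S5; S2-1>S6; S3-0>S7; S3-1>S8; S4-0>S9; S4-1>S10; S5-0>S11; S5-1>S12; S6-0>S13; S6-1>S14; S7-0>S7; S7-1>S8; S8-0>S9; S8-1>S10; S9-0>S11; S9-1>S12; S10-0>S13; S10-1>S14; S11-0>S7; S11-1>S8; S12-0>S9; S12-1>S10; S13-0>S11; S13-1>S12; S14-0>S13; S14-1>S14

Because acceptance depends on a position counted from the end, the machine has to buffer the most recent 3 symbols. Make each state the string of the last up-to-3 symbols read; on input `x` shift the window left and append `x`. Accept when the buffered window has length 3 and begins with `0`.
          0    1  
>  S0     S1   S2 
   S1     S3   S4 
   S2     S5   S6 
   S3     S7   S8 
   S4     S9  S10 
   S5    S11  S12 
   S6    S13  S14 
 * S7     S7   S8 
 * S8     S9  S10 
 * S9    S11  S12 
 * S10   S13  S14 
   S11    S7   S8 
   S12    S9  S10 
   S13   S11  S12 
   S14   S13  S14 
(> = start, * = accepting)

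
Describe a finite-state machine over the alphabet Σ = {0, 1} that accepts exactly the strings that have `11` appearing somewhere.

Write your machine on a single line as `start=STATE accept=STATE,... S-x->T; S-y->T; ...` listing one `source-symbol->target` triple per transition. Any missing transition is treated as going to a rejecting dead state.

start=s0; accept=s2; s0-0->s0; s0-1->s1; s1-0->s0; s1-1->s2; s2-0->s2; s2-1->s2

Track how much of `11` has been matched so far: state s0 is no progress, s2 is the absorbing accept state reached once `11` has occurred. Intermediate states record partial matches; on a mismatch, fall back to the longest reusable overlap.
With 3 states:
        0   1  
>  s0   s0  s1 
   s1   s0  s2 
 * s2   s2  s2 
(> = start, * = accepting)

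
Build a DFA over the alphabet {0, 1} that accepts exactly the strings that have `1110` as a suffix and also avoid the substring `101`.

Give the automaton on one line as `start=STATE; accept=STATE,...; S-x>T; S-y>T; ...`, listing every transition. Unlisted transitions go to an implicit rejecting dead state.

start=q0; accept=q6; q0-0>q0; q0-1>q1; q1-0>q2; q1-1>q3; q2-0>q0; q2-1>q4; q3-0>q2; q3-1>q5; q4-0>q4; q4-1>q4; q5-0>q6; q5-1>q5; q6-0>q0; q6-1>q4

Run two small machines in parallel and take their product. One (5 states) tracks how much of the suffix `1110` has currently been matched; the other (4 states) tracks partial matches of the forbidden pattern `101`. Each combined state is a pair, one component from each; accept when both components accept. Minimizing collapses redundant product states.
        0   1  
>  q0   q0  q1 
   q1   q2  q3 
   q2   q0  q4 
   q3   q2  q5 
   q4   q4  q4 
   q5   q6  q5 
 * q6   q0  q4 
(> = start, * = accepting)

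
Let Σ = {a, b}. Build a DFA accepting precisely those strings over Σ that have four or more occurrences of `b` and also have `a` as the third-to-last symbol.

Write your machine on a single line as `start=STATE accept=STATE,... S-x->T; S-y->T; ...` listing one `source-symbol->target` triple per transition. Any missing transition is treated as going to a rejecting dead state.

Run two small machines in parallel and take their product. The first has 6 states tracking the count of `b`s, saturating at 5; the second has 15 states tracking the last 3 symbols read. A product state is a pair (one from each), accepting exactly when both do. Equivalent product states are then merged.
With 16 states:
          a    b  
>  q0     q0   q1 
   q1     q1   q2 
   q2     q3   q4 
   q3     q3   q5 
   q4     q6   q7 
   q5     q6   q8 
   q6     q9  q10 
   q7    q11   q7 
 * q8    q11   q7 
   q9     q9  q12 
   q10   q13   q8 
   q11   q14  q10 
 * q12   q13   q8 
 * q13   q14  q10 
   q14   q15  q12 
 * q15   q15  q12 
(> = start, * = accepting)

start=q0; accept=q8,q12,q13,q15; q0-a->q0; q0-b->q1; q1-a->q1; q1-b->q2; q2-a->q3; q2-b->q4; q3-a->q3; q3-b->q5; q4-a->q6; q4-b->q7; q5-a->q6; q5-b->q8; q6-a->q9; q6-b->q10; q7-a->q11; q7-b->q7; q8-a->q11; q8-b->q7; q9-a->q9; q9-b->q12; q10-a->q13; q10-b->q8; q11-a->q14; q11-b->q10; q12-a->q13; q12-b->q8; q13-a->q14; q13-b->q10; q14-a->q15; q14-b->q12; q15-a->q15; q15-b->q12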